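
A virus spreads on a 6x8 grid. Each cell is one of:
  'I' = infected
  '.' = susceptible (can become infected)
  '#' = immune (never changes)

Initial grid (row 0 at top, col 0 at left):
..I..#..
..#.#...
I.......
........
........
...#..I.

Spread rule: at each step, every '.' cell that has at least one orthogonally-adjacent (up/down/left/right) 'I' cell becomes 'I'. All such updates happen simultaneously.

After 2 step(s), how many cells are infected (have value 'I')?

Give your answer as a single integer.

Answer: 22

Derivation:
Step 0 (initial): 3 infected
Step 1: +8 new -> 11 infected
Step 2: +11 new -> 22 infected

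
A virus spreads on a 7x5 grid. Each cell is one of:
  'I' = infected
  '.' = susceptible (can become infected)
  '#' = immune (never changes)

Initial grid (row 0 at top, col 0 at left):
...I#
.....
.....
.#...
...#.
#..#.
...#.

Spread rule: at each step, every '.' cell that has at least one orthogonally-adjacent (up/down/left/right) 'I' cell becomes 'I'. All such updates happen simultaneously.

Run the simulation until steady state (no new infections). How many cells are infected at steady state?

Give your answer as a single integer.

Answer: 29

Derivation:
Step 0 (initial): 1 infected
Step 1: +2 new -> 3 infected
Step 2: +4 new -> 7 infected
Step 3: +5 new -> 12 infected
Step 4: +4 new -> 16 infected
Step 5: +3 new -> 19 infected
Step 6: +4 new -> 23 infected
Step 7: +4 new -> 27 infected
Step 8: +1 new -> 28 infected
Step 9: +1 new -> 29 infected
Step 10: +0 new -> 29 infected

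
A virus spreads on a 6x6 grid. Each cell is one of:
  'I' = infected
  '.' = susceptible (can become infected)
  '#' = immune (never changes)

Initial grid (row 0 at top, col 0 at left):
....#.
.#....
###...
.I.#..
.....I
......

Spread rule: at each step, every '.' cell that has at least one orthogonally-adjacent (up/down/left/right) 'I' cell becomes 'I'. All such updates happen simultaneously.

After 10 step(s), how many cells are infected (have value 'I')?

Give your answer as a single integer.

Answer: 30

Derivation:
Step 0 (initial): 2 infected
Step 1: +6 new -> 8 infected
Step 2: +7 new -> 15 infected
Step 3: +5 new -> 20 infected
Step 4: +3 new -> 23 infected
Step 5: +1 new -> 24 infected
Step 6: +2 new -> 26 infected
Step 7: +1 new -> 27 infected
Step 8: +1 new -> 28 infected
Step 9: +1 new -> 29 infected
Step 10: +1 new -> 30 infected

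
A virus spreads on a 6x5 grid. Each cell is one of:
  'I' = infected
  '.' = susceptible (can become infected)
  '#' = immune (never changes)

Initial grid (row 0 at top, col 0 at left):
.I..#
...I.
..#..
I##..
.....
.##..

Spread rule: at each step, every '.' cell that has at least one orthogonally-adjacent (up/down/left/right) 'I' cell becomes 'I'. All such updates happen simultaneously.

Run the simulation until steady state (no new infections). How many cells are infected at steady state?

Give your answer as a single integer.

Step 0 (initial): 3 infected
Step 1: +9 new -> 12 infected
Step 2: +6 new -> 18 infected
Step 3: +3 new -> 21 infected
Step 4: +2 new -> 23 infected
Step 5: +1 new -> 24 infected
Step 6: +0 new -> 24 infected

Answer: 24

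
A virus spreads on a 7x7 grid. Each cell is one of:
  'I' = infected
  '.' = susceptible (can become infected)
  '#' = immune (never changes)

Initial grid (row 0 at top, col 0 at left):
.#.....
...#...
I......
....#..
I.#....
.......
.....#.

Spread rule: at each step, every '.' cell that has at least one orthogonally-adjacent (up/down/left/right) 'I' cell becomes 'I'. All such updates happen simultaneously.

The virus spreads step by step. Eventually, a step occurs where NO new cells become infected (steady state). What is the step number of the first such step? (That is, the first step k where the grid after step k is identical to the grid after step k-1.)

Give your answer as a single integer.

Answer: 9

Derivation:
Step 0 (initial): 2 infected
Step 1: +5 new -> 7 infected
Step 2: +6 new -> 13 infected
Step 3: +5 new -> 18 infected
Step 4: +5 new -> 23 infected
Step 5: +6 new -> 29 infected
Step 6: +7 new -> 36 infected
Step 7: +5 new -> 41 infected
Step 8: +3 new -> 44 infected
Step 9: +0 new -> 44 infected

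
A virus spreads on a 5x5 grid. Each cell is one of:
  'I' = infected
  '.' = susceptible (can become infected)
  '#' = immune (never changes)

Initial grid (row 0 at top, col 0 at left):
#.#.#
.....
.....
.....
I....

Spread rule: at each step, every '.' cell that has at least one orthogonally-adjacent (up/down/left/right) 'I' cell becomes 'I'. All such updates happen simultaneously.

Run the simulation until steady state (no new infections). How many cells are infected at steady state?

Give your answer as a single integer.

Answer: 22

Derivation:
Step 0 (initial): 1 infected
Step 1: +2 new -> 3 infected
Step 2: +3 new -> 6 infected
Step 3: +4 new -> 10 infected
Step 4: +4 new -> 14 infected
Step 5: +4 new -> 18 infected
Step 6: +2 new -> 20 infected
Step 7: +2 new -> 22 infected
Step 8: +0 new -> 22 infected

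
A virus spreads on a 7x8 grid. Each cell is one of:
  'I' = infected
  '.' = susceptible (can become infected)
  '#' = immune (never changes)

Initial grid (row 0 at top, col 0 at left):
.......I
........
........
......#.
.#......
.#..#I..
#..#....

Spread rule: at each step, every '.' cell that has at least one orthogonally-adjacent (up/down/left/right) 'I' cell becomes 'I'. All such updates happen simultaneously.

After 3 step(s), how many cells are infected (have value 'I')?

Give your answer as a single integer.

Answer: 25

Derivation:
Step 0 (initial): 2 infected
Step 1: +5 new -> 7 infected
Step 2: +9 new -> 16 infected
Step 3: +9 new -> 25 infected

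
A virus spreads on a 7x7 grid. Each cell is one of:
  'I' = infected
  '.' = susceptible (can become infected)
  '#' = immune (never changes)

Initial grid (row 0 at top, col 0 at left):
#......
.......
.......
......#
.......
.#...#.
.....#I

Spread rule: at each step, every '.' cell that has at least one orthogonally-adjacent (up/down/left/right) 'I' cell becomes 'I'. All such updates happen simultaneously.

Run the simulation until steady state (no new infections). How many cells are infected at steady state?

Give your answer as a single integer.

Step 0 (initial): 1 infected
Step 1: +1 new -> 2 infected
Step 2: +1 new -> 3 infected
Step 3: +1 new -> 4 infected
Step 4: +2 new -> 6 infected
Step 5: +4 new -> 10 infected
Step 6: +7 new -> 17 infected
Step 7: +8 new -> 25 infected
Step 8: +7 new -> 32 infected
Step 9: +6 new -> 38 infected
Step 10: +4 new -> 42 infected
Step 11: +2 new -> 44 infected
Step 12: +0 new -> 44 infected

Answer: 44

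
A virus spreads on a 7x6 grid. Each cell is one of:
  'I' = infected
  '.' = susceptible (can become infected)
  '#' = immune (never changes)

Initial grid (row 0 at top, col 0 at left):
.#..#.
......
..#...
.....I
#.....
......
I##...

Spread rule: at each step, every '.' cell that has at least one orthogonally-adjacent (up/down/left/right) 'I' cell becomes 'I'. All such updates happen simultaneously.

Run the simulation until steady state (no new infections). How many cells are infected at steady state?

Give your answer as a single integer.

Step 0 (initial): 2 infected
Step 1: +4 new -> 6 infected
Step 2: +6 new -> 12 infected
Step 3: +9 new -> 21 infected
Step 4: +5 new -> 26 infected
Step 5: +5 new -> 31 infected
Step 6: +3 new -> 34 infected
Step 7: +1 new -> 35 infected
Step 8: +1 new -> 36 infected
Step 9: +0 new -> 36 infected

Answer: 36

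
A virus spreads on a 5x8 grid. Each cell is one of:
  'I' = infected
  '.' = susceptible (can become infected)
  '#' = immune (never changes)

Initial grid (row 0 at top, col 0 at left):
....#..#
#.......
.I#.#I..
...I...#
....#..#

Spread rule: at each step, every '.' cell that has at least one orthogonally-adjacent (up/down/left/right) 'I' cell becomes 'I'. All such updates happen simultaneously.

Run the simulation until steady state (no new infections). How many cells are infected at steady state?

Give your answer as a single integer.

Step 0 (initial): 3 infected
Step 1: +10 new -> 13 infected
Step 2: +12 new -> 25 infected
Step 3: +7 new -> 32 infected
Step 4: +0 new -> 32 infected

Answer: 32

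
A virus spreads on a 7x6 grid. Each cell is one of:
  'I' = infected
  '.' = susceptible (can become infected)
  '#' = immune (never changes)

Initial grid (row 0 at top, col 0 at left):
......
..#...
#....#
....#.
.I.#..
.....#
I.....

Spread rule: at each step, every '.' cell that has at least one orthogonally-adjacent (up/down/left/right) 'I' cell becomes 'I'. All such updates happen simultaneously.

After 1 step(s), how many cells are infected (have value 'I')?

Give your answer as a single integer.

Answer: 8

Derivation:
Step 0 (initial): 2 infected
Step 1: +6 new -> 8 infected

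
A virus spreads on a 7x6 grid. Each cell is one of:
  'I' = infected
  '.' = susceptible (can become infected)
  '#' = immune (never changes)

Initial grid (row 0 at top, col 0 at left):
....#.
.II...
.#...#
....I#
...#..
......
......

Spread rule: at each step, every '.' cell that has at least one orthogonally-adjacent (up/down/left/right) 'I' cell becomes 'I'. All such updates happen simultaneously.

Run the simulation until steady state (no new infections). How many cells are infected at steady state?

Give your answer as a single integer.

Answer: 37

Derivation:
Step 0 (initial): 3 infected
Step 1: +8 new -> 11 infected
Step 2: +8 new -> 19 infected
Step 3: +7 new -> 26 infected
Step 4: +6 new -> 32 infected
Step 5: +3 new -> 35 infected
Step 6: +2 new -> 37 infected
Step 7: +0 new -> 37 infected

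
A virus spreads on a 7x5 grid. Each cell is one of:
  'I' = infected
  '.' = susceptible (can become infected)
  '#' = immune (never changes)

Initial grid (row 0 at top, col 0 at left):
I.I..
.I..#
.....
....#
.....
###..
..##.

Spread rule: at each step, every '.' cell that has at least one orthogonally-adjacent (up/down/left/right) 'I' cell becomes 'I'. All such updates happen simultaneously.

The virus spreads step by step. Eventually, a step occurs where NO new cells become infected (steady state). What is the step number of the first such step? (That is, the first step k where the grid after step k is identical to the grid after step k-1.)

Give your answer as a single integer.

Step 0 (initial): 3 infected
Step 1: +5 new -> 8 infected
Step 2: +5 new -> 13 infected
Step 3: +4 new -> 17 infected
Step 4: +4 new -> 21 infected
Step 5: +1 new -> 22 infected
Step 6: +2 new -> 24 infected
Step 7: +1 new -> 25 infected
Step 8: +1 new -> 26 infected
Step 9: +0 new -> 26 infected

Answer: 9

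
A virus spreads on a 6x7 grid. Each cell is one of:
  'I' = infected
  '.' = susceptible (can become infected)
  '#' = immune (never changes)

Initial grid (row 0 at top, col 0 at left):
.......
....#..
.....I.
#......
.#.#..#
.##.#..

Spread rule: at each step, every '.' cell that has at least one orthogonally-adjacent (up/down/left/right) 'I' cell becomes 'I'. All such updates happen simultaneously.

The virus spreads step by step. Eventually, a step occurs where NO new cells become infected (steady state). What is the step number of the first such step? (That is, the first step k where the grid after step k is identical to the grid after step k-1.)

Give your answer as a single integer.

Step 0 (initial): 1 infected
Step 1: +4 new -> 5 infected
Step 2: +6 new -> 11 infected
Step 3: +7 new -> 18 infected
Step 4: +5 new -> 23 infected
Step 5: +5 new -> 28 infected
Step 6: +2 new -> 30 infected
Step 7: +1 new -> 31 infected
Step 8: +0 new -> 31 infected

Answer: 8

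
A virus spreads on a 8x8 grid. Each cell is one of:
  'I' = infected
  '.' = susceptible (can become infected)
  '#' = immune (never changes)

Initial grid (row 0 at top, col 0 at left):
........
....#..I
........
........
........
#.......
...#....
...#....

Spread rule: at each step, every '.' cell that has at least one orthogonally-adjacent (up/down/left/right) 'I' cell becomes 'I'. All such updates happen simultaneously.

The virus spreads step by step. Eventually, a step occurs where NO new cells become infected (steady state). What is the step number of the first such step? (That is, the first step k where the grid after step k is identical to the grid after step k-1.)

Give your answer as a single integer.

Step 0 (initial): 1 infected
Step 1: +3 new -> 4 infected
Step 2: +4 new -> 8 infected
Step 3: +4 new -> 12 infected
Step 4: +5 new -> 17 infected
Step 5: +6 new -> 23 infected
Step 6: +8 new -> 31 infected
Step 7: +8 new -> 39 infected
Step 8: +8 new -> 47 infected
Step 9: +5 new -> 52 infected
Step 10: +3 new -> 55 infected
Step 11: +2 new -> 57 infected
Step 12: +2 new -> 59 infected
Step 13: +1 new -> 60 infected
Step 14: +0 new -> 60 infected

Answer: 14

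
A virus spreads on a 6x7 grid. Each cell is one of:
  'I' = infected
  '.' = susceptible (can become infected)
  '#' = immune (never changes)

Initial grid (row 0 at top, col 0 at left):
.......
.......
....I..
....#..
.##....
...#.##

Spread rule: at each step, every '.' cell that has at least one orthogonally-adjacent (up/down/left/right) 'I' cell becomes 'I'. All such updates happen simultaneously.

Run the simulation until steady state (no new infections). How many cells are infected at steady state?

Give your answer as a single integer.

Step 0 (initial): 1 infected
Step 1: +3 new -> 4 infected
Step 2: +7 new -> 11 infected
Step 3: +9 new -> 20 infected
Step 4: +7 new -> 27 infected
Step 5: +4 new -> 31 infected
Step 6: +2 new -> 33 infected
Step 7: +1 new -> 34 infected
Step 8: +1 new -> 35 infected
Step 9: +1 new -> 36 infected
Step 10: +0 new -> 36 infected

Answer: 36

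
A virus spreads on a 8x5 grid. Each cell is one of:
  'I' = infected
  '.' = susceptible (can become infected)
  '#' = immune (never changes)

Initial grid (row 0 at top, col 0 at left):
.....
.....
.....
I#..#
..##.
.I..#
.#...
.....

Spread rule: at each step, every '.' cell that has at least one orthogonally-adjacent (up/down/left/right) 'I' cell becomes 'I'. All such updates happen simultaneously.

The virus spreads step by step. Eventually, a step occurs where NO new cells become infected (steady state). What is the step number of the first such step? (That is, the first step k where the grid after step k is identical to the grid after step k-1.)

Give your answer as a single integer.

Step 0 (initial): 2 infected
Step 1: +5 new -> 7 infected
Step 2: +5 new -> 12 infected
Step 3: +6 new -> 18 infected
Step 4: +7 new -> 25 infected
Step 5: +5 new -> 30 infected
Step 6: +2 new -> 32 infected
Step 7: +1 new -> 33 infected
Step 8: +0 new -> 33 infected

Answer: 8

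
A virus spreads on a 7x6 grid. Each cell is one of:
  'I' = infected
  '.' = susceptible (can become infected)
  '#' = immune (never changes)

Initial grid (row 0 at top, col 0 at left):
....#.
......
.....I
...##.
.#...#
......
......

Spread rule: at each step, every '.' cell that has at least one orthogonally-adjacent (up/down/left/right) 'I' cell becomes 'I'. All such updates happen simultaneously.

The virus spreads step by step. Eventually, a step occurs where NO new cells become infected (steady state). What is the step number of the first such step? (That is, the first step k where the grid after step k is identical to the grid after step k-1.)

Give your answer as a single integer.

Step 0 (initial): 1 infected
Step 1: +3 new -> 4 infected
Step 2: +3 new -> 7 infected
Step 3: +2 new -> 9 infected
Step 4: +4 new -> 13 infected
Step 5: +5 new -> 18 infected
Step 6: +5 new -> 23 infected
Step 7: +6 new -> 29 infected
Step 8: +4 new -> 33 infected
Step 9: +3 new -> 36 infected
Step 10: +1 new -> 37 infected
Step 11: +0 new -> 37 infected

Answer: 11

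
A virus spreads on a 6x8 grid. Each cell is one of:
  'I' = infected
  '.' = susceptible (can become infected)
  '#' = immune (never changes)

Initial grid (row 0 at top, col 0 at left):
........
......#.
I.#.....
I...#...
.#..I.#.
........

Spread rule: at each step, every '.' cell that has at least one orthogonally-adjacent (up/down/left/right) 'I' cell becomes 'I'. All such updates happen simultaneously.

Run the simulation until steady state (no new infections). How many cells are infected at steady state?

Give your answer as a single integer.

Step 0 (initial): 3 infected
Step 1: +7 new -> 10 infected
Step 2: +9 new -> 19 infected
Step 3: +8 new -> 27 infected
Step 4: +7 new -> 34 infected
Step 5: +5 new -> 39 infected
Step 6: +3 new -> 42 infected
Step 7: +1 new -> 43 infected
Step 8: +0 new -> 43 infected

Answer: 43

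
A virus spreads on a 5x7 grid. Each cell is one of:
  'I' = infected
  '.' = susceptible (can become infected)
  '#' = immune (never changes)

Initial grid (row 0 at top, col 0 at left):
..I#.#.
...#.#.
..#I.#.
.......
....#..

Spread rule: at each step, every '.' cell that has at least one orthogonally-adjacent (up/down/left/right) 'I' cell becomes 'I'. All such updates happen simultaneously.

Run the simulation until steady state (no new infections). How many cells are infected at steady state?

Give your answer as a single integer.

Answer: 28

Derivation:
Step 0 (initial): 2 infected
Step 1: +4 new -> 6 infected
Step 2: +6 new -> 12 infected
Step 3: +6 new -> 18 infected
Step 4: +5 new -> 23 infected
Step 5: +3 new -> 26 infected
Step 6: +1 new -> 27 infected
Step 7: +1 new -> 28 infected
Step 8: +0 new -> 28 infected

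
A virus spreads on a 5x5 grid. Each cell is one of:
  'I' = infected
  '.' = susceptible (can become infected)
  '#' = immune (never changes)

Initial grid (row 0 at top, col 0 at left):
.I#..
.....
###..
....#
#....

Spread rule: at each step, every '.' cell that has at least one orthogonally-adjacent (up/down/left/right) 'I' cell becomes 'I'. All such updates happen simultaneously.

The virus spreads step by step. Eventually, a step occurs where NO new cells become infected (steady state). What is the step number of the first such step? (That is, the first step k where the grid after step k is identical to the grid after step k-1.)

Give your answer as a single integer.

Answer: 9

Derivation:
Step 0 (initial): 1 infected
Step 1: +2 new -> 3 infected
Step 2: +2 new -> 5 infected
Step 3: +1 new -> 6 infected
Step 4: +3 new -> 9 infected
Step 5: +3 new -> 12 infected
Step 6: +2 new -> 14 infected
Step 7: +3 new -> 17 infected
Step 8: +2 new -> 19 infected
Step 9: +0 new -> 19 infected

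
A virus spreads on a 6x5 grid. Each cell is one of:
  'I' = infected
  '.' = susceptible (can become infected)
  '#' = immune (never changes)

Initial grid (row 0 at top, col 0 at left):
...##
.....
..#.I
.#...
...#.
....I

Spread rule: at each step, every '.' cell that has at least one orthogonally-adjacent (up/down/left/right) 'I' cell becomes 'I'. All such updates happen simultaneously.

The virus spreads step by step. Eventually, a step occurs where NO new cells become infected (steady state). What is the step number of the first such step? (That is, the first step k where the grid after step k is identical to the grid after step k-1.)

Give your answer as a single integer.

Step 0 (initial): 2 infected
Step 1: +5 new -> 7 infected
Step 2: +3 new -> 10 infected
Step 3: +4 new -> 14 infected
Step 4: +4 new -> 18 infected
Step 5: +4 new -> 22 infected
Step 6: +3 new -> 25 infected
Step 7: +0 new -> 25 infected

Answer: 7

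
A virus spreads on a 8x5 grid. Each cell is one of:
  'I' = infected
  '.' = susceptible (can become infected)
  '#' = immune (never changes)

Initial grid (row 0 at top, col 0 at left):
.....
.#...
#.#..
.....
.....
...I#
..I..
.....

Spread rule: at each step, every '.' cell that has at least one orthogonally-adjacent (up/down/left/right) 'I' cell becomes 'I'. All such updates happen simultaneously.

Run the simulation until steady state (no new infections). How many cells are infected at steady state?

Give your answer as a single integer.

Step 0 (initial): 2 infected
Step 1: +5 new -> 7 infected
Step 2: +8 new -> 15 infected
Step 3: +7 new -> 22 infected
Step 4: +4 new -> 26 infected
Step 5: +5 new -> 31 infected
Step 6: +2 new -> 33 infected
Step 7: +1 new -> 34 infected
Step 8: +1 new -> 35 infected
Step 9: +1 new -> 36 infected
Step 10: +0 new -> 36 infected

Answer: 36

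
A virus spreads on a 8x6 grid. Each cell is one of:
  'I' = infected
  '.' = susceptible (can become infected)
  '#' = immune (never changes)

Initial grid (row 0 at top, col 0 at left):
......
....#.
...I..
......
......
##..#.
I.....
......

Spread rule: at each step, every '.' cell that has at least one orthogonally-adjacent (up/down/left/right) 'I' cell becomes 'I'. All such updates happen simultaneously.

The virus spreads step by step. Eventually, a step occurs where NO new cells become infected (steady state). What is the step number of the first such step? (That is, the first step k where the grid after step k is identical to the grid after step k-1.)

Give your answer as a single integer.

Step 0 (initial): 2 infected
Step 1: +6 new -> 8 infected
Step 2: +9 new -> 17 infected
Step 3: +13 new -> 30 infected
Step 4: +8 new -> 38 infected
Step 5: +5 new -> 43 infected
Step 6: +1 new -> 44 infected
Step 7: +0 new -> 44 infected

Answer: 7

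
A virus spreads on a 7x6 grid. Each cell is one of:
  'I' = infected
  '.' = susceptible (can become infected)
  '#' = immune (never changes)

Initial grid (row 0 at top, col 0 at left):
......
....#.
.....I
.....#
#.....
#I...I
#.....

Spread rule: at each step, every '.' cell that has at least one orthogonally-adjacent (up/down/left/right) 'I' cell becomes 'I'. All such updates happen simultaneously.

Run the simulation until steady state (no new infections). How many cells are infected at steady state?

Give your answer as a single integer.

Step 0 (initial): 3 infected
Step 1: +8 new -> 11 infected
Step 2: +9 new -> 20 infected
Step 3: +9 new -> 29 infected
Step 4: +4 new -> 33 infected
Step 5: +3 new -> 36 infected
Step 6: +1 new -> 37 infected
Step 7: +0 new -> 37 infected

Answer: 37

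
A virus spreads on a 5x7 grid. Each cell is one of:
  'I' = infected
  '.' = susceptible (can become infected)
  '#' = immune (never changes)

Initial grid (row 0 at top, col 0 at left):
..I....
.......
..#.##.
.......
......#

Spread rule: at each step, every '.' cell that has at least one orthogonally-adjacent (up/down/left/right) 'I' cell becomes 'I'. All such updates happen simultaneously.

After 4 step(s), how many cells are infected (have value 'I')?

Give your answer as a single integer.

Step 0 (initial): 1 infected
Step 1: +3 new -> 4 infected
Step 2: +4 new -> 8 infected
Step 3: +5 new -> 13 infected
Step 4: +5 new -> 18 infected

Answer: 18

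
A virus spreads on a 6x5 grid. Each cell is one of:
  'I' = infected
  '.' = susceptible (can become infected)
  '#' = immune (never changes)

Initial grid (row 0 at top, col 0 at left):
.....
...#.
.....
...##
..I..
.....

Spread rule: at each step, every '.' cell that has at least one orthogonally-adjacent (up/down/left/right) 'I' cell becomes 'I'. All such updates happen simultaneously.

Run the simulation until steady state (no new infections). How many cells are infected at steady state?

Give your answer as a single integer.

Step 0 (initial): 1 infected
Step 1: +4 new -> 5 infected
Step 2: +6 new -> 11 infected
Step 3: +6 new -> 17 infected
Step 4: +4 new -> 21 infected
Step 5: +4 new -> 25 infected
Step 6: +2 new -> 27 infected
Step 7: +0 new -> 27 infected

Answer: 27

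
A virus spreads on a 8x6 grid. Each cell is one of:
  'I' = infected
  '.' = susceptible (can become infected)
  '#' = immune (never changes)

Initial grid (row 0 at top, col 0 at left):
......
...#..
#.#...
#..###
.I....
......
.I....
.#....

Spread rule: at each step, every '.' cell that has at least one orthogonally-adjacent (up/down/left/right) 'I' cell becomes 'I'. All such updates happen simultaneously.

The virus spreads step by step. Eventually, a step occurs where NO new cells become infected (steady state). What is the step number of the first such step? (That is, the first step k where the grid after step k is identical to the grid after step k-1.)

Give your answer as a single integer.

Answer: 11

Derivation:
Step 0 (initial): 2 infected
Step 1: +6 new -> 8 infected
Step 2: +8 new -> 16 infected
Step 3: +5 new -> 21 infected
Step 4: +7 new -> 28 infected
Step 5: +4 new -> 32 infected
Step 6: +1 new -> 33 infected
Step 7: +1 new -> 34 infected
Step 8: +2 new -> 36 infected
Step 9: +2 new -> 38 infected
Step 10: +2 new -> 40 infected
Step 11: +0 new -> 40 infected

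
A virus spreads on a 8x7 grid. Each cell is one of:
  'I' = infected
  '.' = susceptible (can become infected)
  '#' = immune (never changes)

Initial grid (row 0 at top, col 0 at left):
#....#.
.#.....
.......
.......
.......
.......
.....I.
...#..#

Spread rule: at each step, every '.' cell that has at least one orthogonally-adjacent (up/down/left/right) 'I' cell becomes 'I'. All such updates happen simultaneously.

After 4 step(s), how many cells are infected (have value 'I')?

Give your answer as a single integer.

Step 0 (initial): 1 infected
Step 1: +4 new -> 5 infected
Step 2: +5 new -> 10 infected
Step 3: +5 new -> 15 infected
Step 4: +7 new -> 22 infected

Answer: 22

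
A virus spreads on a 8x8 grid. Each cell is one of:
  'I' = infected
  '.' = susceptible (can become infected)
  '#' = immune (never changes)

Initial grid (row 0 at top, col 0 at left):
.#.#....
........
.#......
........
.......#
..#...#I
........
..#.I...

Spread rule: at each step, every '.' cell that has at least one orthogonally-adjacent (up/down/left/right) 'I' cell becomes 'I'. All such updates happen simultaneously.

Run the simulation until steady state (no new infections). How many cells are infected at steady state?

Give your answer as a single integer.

Answer: 57

Derivation:
Step 0 (initial): 2 infected
Step 1: +4 new -> 6 infected
Step 2: +6 new -> 12 infected
Step 3: +4 new -> 16 infected
Step 4: +4 new -> 20 infected
Step 5: +8 new -> 28 infected
Step 6: +8 new -> 36 infected
Step 7: +8 new -> 44 infected
Step 8: +5 new -> 49 infected
Step 9: +5 new -> 54 infected
Step 10: +2 new -> 56 infected
Step 11: +1 new -> 57 infected
Step 12: +0 new -> 57 infected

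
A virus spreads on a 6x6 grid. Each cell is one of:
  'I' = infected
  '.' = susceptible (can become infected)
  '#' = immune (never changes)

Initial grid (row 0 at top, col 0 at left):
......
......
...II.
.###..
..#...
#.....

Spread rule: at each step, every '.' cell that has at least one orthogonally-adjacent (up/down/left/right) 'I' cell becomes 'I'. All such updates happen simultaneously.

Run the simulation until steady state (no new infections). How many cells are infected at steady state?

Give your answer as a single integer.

Answer: 31

Derivation:
Step 0 (initial): 2 infected
Step 1: +5 new -> 7 infected
Step 2: +7 new -> 14 infected
Step 3: +7 new -> 21 infected
Step 4: +5 new -> 26 infected
Step 5: +3 new -> 29 infected
Step 6: +2 new -> 31 infected
Step 7: +0 new -> 31 infected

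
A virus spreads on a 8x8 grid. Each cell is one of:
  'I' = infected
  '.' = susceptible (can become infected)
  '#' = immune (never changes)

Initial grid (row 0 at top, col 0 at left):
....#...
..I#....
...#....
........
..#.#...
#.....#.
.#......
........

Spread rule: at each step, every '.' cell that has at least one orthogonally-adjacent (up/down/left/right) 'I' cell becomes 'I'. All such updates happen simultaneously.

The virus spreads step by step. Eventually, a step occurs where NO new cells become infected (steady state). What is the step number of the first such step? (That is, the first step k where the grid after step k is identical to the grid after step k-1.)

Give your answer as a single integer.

Answer: 12

Derivation:
Step 0 (initial): 1 infected
Step 1: +3 new -> 4 infected
Step 2: +5 new -> 9 infected
Step 3: +4 new -> 13 infected
Step 4: +4 new -> 17 infected
Step 5: +5 new -> 22 infected
Step 6: +7 new -> 29 infected
Step 7: +8 new -> 37 infected
Step 8: +7 new -> 44 infected
Step 9: +6 new -> 50 infected
Step 10: +4 new -> 54 infected
Step 11: +2 new -> 56 infected
Step 12: +0 new -> 56 infected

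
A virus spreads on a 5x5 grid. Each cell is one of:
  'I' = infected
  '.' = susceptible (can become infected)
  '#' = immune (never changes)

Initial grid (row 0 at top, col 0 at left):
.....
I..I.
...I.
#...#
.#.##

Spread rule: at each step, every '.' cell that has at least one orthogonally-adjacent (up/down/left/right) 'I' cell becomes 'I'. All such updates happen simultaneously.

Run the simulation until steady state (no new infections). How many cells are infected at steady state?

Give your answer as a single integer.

Step 0 (initial): 3 infected
Step 1: +9 new -> 12 infected
Step 2: +5 new -> 17 infected
Step 3: +2 new -> 19 infected
Step 4: +0 new -> 19 infected

Answer: 19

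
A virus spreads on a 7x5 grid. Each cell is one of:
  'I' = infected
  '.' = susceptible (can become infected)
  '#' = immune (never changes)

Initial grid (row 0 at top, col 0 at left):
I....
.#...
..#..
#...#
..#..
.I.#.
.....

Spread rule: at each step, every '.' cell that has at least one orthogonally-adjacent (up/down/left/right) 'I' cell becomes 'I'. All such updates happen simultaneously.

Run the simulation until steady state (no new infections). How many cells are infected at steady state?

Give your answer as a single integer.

Step 0 (initial): 2 infected
Step 1: +6 new -> 8 infected
Step 2: +6 new -> 14 infected
Step 3: +5 new -> 19 infected
Step 4: +4 new -> 23 infected
Step 5: +4 new -> 27 infected
Step 6: +2 new -> 29 infected
Step 7: +0 new -> 29 infected

Answer: 29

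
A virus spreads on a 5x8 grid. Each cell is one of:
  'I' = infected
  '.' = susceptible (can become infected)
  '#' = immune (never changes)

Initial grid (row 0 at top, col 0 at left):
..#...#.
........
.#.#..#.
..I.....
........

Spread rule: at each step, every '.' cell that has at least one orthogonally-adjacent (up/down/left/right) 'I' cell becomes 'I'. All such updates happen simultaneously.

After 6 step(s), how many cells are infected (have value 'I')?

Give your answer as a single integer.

Answer: 33

Derivation:
Step 0 (initial): 1 infected
Step 1: +4 new -> 5 infected
Step 2: +5 new -> 10 infected
Step 3: +7 new -> 17 infected
Step 4: +7 new -> 24 infected
Step 5: +5 new -> 29 infected
Step 6: +4 new -> 33 infected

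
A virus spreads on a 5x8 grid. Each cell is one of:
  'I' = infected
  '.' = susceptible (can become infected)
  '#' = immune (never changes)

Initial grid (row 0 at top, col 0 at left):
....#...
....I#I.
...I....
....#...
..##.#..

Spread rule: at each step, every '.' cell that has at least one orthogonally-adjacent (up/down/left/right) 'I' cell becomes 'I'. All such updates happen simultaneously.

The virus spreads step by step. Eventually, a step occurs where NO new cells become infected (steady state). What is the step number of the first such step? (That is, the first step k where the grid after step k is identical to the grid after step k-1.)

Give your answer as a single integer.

Step 0 (initial): 3 infected
Step 1: +7 new -> 10 infected
Step 2: +9 new -> 19 infected
Step 3: +7 new -> 26 infected
Step 4: +5 new -> 31 infected
Step 5: +2 new -> 33 infected
Step 6: +0 new -> 33 infected

Answer: 6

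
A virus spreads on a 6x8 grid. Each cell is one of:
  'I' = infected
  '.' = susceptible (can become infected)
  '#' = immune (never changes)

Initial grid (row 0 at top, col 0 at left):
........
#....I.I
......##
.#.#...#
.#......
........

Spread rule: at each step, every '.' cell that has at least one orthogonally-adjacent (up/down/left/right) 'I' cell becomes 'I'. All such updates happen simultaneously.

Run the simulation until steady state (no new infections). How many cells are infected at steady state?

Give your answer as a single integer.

Answer: 41

Derivation:
Step 0 (initial): 2 infected
Step 1: +5 new -> 7 infected
Step 2: +5 new -> 12 infected
Step 3: +6 new -> 18 infected
Step 4: +6 new -> 24 infected
Step 5: +7 new -> 31 infected
Step 6: +5 new -> 36 infected
Step 7: +2 new -> 38 infected
Step 8: +2 new -> 40 infected
Step 9: +1 new -> 41 infected
Step 10: +0 new -> 41 infected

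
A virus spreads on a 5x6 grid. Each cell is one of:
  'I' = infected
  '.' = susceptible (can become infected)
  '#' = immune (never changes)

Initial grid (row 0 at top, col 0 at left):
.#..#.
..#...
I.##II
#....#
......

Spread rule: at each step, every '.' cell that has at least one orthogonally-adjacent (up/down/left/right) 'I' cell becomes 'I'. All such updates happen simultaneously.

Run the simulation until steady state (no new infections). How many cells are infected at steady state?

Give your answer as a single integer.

Step 0 (initial): 3 infected
Step 1: +5 new -> 8 infected
Step 2: +7 new -> 15 infected
Step 3: +5 new -> 20 infected
Step 4: +3 new -> 23 infected
Step 5: +0 new -> 23 infected

Answer: 23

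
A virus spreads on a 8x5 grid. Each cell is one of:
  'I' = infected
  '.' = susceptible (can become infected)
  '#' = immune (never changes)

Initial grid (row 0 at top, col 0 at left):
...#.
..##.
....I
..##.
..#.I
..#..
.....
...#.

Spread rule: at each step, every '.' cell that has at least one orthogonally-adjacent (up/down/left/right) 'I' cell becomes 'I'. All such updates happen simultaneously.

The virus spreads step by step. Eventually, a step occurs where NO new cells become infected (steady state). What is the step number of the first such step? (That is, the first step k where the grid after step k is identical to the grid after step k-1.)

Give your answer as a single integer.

Step 0 (initial): 2 infected
Step 1: +5 new -> 7 infected
Step 2: +4 new -> 11 infected
Step 3: +3 new -> 14 infected
Step 4: +4 new -> 18 infected
Step 5: +6 new -> 24 infected
Step 6: +6 new -> 30 infected
Step 7: +2 new -> 32 infected
Step 8: +0 new -> 32 infected

Answer: 8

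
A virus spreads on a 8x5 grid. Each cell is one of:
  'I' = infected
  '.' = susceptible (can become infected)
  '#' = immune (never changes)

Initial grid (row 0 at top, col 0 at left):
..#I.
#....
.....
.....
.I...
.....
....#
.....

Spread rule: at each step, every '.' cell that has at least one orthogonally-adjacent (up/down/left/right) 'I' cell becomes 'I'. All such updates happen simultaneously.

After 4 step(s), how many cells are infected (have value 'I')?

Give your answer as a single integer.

Step 0 (initial): 2 infected
Step 1: +6 new -> 8 infected
Step 2: +10 new -> 18 infected
Step 3: +10 new -> 28 infected
Step 4: +6 new -> 34 infected

Answer: 34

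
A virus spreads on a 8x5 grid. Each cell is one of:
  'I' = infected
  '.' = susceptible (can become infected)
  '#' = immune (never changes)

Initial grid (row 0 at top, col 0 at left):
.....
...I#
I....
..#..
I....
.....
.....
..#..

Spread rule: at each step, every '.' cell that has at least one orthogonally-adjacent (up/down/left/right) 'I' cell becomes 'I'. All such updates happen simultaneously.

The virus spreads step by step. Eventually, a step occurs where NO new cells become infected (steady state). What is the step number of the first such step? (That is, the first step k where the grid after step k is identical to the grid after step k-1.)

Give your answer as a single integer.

Step 0 (initial): 3 infected
Step 1: +8 new -> 11 infected
Step 2: +11 new -> 22 infected
Step 3: +6 new -> 28 infected
Step 4: +4 new -> 32 infected
Step 5: +2 new -> 34 infected
Step 6: +2 new -> 36 infected
Step 7: +1 new -> 37 infected
Step 8: +0 new -> 37 infected

Answer: 8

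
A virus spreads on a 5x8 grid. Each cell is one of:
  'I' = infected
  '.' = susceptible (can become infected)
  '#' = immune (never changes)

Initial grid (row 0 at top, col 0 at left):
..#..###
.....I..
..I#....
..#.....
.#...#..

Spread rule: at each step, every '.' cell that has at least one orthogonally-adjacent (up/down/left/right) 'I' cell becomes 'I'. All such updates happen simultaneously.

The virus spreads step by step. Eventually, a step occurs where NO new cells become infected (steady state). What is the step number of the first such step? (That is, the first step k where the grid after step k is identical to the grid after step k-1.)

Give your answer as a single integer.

Step 0 (initial): 2 infected
Step 1: +5 new -> 7 infected
Step 2: +9 new -> 16 infected
Step 3: +7 new -> 23 infected
Step 4: +6 new -> 29 infected
Step 5: +2 new -> 31 infected
Step 6: +1 new -> 32 infected
Step 7: +0 new -> 32 infected

Answer: 7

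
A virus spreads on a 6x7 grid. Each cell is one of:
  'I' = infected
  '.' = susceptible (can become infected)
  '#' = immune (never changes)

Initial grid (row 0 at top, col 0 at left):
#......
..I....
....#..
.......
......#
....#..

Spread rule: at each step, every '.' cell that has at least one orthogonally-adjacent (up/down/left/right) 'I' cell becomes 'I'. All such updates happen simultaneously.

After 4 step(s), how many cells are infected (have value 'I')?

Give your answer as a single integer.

Step 0 (initial): 1 infected
Step 1: +4 new -> 5 infected
Step 2: +7 new -> 12 infected
Step 3: +6 new -> 18 infected
Step 4: +8 new -> 26 infected

Answer: 26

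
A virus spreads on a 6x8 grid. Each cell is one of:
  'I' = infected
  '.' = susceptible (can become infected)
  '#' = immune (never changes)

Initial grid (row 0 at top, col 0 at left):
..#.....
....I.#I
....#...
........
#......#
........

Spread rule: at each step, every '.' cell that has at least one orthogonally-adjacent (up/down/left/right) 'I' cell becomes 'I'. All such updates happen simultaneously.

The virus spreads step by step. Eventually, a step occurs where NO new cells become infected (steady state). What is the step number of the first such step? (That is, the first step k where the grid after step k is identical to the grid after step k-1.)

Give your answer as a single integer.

Answer: 9

Derivation:
Step 0 (initial): 2 infected
Step 1: +5 new -> 7 infected
Step 2: +8 new -> 15 infected
Step 3: +5 new -> 20 infected
Step 4: +8 new -> 28 infected
Step 5: +8 new -> 36 infected
Step 6: +5 new -> 41 infected
Step 7: +1 new -> 42 infected
Step 8: +1 new -> 43 infected
Step 9: +0 new -> 43 infected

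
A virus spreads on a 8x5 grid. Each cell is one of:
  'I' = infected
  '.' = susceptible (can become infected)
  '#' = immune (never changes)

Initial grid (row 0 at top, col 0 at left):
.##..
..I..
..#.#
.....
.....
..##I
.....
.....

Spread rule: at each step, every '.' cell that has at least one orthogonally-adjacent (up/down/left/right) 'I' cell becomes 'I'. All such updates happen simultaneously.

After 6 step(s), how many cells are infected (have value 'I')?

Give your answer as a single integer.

Answer: 34

Derivation:
Step 0 (initial): 2 infected
Step 1: +4 new -> 6 infected
Step 2: +9 new -> 15 infected
Step 3: +8 new -> 23 infected
Step 4: +5 new -> 28 infected
Step 5: +4 new -> 32 infected
Step 6: +2 new -> 34 infected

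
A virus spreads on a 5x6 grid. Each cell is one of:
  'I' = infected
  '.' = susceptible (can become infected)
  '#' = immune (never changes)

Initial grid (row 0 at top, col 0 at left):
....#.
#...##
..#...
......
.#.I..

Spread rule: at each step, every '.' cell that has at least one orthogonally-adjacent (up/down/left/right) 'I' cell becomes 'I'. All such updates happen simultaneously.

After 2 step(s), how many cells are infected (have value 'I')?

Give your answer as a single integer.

Answer: 8

Derivation:
Step 0 (initial): 1 infected
Step 1: +3 new -> 4 infected
Step 2: +4 new -> 8 infected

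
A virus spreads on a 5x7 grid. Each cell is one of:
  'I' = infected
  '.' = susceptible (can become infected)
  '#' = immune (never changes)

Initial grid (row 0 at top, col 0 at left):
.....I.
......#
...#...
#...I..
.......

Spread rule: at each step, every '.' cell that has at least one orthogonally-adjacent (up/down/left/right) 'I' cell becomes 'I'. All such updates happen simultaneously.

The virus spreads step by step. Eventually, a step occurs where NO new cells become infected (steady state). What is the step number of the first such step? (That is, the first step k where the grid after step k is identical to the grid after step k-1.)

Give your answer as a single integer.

Answer: 7

Derivation:
Step 0 (initial): 2 infected
Step 1: +7 new -> 9 infected
Step 2: +7 new -> 16 infected
Step 3: +7 new -> 23 infected
Step 4: +4 new -> 27 infected
Step 5: +4 new -> 31 infected
Step 6: +1 new -> 32 infected
Step 7: +0 new -> 32 infected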